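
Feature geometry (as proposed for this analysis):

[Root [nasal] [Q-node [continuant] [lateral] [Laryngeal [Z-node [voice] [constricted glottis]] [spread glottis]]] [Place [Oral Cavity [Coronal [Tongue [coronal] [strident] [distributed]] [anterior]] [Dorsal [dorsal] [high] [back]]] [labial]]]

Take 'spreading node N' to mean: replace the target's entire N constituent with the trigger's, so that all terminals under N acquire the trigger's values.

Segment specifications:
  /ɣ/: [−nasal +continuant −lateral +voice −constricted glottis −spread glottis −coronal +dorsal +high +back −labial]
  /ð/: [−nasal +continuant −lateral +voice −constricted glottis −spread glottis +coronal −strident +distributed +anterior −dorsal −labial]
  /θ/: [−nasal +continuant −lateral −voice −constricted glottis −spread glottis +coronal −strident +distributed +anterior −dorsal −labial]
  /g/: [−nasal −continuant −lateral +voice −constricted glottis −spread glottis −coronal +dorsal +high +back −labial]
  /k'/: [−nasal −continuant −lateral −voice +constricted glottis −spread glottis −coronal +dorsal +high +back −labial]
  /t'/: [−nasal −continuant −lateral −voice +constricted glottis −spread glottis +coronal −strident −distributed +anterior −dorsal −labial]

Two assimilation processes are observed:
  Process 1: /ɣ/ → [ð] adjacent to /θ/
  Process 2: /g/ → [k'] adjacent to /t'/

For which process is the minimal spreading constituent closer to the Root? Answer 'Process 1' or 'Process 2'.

In Process 1, [coronal], [anterior], [distributed], [strident], [dorsal], [high], [back] change, so the minimal spreading node is Oral Cavity at depth 2.
Process 2 alters [voice], [constricted glottis]; the lowest common ancestor is Z-node (depth 3 from Root).
Oral Cavity is closer to Root than Z-node, so Process 1 spreads the higher node.

Process 1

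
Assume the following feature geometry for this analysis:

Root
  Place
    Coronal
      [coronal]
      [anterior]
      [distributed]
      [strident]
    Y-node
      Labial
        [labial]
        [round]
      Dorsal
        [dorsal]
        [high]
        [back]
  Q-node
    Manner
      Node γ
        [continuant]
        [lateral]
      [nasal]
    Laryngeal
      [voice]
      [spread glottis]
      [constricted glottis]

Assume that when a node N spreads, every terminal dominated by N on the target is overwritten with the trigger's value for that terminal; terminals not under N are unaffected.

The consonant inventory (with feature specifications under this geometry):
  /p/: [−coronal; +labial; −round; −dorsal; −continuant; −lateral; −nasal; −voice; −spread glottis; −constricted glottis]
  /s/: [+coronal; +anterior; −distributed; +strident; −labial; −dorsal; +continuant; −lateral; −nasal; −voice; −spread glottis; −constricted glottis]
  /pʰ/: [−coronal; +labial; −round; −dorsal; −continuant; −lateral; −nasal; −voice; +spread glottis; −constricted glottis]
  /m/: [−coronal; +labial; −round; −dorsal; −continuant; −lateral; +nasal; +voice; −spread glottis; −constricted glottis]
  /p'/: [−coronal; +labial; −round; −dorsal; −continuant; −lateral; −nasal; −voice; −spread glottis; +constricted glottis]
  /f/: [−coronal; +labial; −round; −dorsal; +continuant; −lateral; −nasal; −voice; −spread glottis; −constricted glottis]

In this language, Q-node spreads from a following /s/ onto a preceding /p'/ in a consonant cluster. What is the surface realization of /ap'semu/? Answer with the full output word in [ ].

Terminals under Q-node in this geometry: [continuant], [lateral], [nasal], [voice], [spread glottis], [constricted glottis].
Spreading Q-node from /s/ onto /p'/ replaces those values with /s/'s: [+continuant], [−lateral], [−nasal], [−voice], [−spread glottis], [−constricted glottis]. Features outside Q-node ([coronal], [labial], [round], …) stay as in /p'/.
This feature bundle is that of [f], so /ap'semu/ surfaces as [afsemu].

[afsemu]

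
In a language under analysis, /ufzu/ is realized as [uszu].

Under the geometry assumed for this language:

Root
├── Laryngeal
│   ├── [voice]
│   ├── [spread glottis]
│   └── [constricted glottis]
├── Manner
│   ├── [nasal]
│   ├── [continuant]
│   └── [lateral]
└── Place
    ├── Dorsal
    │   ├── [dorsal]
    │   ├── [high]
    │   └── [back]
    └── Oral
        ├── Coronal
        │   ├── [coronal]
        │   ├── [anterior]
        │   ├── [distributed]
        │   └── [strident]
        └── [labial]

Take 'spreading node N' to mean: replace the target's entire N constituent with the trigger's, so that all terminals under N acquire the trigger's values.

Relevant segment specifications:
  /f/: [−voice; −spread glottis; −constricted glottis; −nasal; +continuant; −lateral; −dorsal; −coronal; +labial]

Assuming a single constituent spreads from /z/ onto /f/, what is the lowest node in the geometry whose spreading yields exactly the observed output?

Oral

/f/ and [s] differ in [labial], [coronal], [anterior], [distributed], [strident]; every other specified feature is identical.
Tracing each changed feature up the tree, the paths first meet at Oral; any lower node misses at least one of them.
Spreading Oral from /z/ overwrites each of those terminals with /z/'s values, yielding exactly [s].
[voice] stays as in /f/ although /z/ differs there, so no node dominating it spread; among the remaining candidates Oral is the lowest that derives the output.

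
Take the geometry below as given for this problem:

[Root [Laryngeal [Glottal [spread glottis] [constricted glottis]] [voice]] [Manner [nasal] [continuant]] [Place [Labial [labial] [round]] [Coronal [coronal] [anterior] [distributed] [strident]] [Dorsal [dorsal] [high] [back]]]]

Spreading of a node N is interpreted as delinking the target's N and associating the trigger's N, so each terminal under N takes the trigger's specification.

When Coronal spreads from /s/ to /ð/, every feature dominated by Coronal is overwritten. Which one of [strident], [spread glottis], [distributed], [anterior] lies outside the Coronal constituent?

The terminals dominated by Coronal are [coronal], [anterior], [distributed], [strident].
Of the listed options, [strident], [distributed], [anterior] are among these and would be overwritten by spreading Coronal.
[spread glottis] attaches under Glottal, not under Coronal, so /ð/ retains its own value for [spread glottis].

[spread glottis]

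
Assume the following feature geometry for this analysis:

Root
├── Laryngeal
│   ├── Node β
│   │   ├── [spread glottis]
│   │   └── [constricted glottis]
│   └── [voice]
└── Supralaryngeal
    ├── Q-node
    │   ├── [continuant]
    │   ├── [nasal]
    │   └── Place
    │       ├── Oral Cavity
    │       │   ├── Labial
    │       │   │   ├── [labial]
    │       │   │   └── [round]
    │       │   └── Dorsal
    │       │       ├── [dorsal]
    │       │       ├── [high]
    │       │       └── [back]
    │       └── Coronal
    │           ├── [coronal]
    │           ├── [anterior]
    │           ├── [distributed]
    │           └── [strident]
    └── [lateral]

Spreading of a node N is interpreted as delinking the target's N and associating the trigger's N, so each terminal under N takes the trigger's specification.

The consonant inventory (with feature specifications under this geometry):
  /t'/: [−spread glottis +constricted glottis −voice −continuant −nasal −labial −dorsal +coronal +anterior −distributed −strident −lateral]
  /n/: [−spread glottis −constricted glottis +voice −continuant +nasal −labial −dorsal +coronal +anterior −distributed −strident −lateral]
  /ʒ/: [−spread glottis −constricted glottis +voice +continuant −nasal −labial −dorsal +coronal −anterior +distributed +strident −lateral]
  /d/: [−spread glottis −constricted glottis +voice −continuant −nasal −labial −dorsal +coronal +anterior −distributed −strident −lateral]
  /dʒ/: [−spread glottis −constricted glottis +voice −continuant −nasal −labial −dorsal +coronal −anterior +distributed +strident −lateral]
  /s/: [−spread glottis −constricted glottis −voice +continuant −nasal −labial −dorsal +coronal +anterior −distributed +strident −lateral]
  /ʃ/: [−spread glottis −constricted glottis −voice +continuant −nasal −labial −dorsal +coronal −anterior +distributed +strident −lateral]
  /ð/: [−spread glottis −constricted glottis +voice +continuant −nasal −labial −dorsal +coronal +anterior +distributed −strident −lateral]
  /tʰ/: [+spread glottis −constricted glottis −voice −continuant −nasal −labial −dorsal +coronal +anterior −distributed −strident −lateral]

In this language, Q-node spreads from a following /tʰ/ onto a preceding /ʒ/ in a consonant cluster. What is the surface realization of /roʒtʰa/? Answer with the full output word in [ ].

[rodtʰa]

Terminals under Q-node in this geometry: [continuant], [nasal], [labial], [round], [dorsal], [high], [back], [coronal], [anterior], [distributed], [strident].
The target acquires /tʰ/'s values for everything under Q-node — [−continuant], [−nasal], [−labial], [−dorsal], [+coronal], [+anterior], [−distributed], [−strident] — while keeping its own [spread glottis], [constricted glottis], [voice], ….
Among the inventory, only /d/ has exactly this specification, giving the surface form [rodtʰa].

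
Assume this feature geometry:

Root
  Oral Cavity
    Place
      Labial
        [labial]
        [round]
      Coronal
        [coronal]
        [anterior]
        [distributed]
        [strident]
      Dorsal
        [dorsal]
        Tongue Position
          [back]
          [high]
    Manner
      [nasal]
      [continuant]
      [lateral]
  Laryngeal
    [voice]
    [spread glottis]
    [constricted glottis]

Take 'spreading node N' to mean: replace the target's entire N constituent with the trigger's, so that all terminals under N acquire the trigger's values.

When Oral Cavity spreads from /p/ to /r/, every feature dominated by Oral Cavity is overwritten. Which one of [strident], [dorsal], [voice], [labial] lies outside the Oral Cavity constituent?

[voice]

The terminals dominated by Oral Cavity are [labial], [round], [coronal], [anterior], [distributed], [strident], [dorsal], [back], [high], [nasal], [continuant], [lateral].
Of the listed options, [labial], [strident], [dorsal] are among these and would be overwritten by spreading Oral Cavity.
[voice] attaches under Laryngeal, not under Oral Cavity, so /r/ retains its own value for [voice].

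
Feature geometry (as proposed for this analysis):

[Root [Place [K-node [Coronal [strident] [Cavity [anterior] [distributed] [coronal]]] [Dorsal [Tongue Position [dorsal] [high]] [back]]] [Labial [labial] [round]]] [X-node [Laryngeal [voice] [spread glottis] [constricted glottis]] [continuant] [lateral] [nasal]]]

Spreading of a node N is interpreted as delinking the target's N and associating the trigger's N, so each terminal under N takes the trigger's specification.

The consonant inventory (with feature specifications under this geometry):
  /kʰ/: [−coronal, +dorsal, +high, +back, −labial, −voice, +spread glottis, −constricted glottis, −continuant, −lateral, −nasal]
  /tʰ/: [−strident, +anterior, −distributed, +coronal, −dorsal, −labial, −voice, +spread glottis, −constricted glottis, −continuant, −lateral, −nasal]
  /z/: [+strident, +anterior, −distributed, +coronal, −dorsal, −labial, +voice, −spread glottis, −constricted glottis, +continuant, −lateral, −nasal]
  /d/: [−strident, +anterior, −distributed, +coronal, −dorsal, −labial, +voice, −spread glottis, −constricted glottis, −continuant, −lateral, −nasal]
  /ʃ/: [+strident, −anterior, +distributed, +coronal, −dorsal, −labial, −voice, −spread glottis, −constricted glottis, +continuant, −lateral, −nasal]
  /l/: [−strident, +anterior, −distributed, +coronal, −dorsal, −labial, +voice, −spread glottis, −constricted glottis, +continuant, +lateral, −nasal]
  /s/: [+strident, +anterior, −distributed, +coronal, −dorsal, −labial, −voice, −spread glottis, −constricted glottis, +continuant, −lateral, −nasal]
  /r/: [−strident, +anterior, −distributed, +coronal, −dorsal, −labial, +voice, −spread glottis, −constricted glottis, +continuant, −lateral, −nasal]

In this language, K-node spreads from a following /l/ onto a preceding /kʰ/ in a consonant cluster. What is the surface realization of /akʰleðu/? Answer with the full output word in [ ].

Terminals under K-node in this geometry: [strident], [anterior], [distributed], [coronal], [dorsal], [high], [back].
After delinking /kʰ/'s K-node and linking /l/'s, the affected terminals become [−strident], [+anterior], [−distributed], [+coronal], [−dorsal]; [labial], [voice], [spread glottis], … (outside K-node) are retained from /kʰ/.
The resulting bundle matches /tʰ/ in the inventory; substituting it for /kʰ/ gives [atʰleðu].

[atʰleðu]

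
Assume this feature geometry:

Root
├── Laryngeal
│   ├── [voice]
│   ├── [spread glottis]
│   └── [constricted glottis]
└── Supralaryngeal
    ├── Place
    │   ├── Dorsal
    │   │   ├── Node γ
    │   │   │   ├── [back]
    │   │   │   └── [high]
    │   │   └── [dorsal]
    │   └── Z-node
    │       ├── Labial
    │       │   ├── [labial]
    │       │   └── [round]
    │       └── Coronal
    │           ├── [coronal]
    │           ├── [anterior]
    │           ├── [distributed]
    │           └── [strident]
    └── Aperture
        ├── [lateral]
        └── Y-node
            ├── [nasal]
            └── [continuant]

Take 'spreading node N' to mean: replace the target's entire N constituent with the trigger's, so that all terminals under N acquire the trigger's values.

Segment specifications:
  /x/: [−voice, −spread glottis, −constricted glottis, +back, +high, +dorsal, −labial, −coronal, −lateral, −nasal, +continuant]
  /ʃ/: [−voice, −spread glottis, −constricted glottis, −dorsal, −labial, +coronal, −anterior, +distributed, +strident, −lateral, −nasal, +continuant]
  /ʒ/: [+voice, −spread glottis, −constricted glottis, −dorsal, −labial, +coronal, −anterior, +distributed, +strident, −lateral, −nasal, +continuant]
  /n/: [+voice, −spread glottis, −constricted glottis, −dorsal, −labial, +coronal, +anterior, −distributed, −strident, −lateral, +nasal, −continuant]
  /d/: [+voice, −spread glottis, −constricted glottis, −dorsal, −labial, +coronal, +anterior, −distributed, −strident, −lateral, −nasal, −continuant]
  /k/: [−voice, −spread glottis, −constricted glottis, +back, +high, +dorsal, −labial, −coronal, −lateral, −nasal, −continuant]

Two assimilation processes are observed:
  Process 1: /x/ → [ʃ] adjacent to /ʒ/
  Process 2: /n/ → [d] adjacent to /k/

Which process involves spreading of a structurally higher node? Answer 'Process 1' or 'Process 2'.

In Process 1, [coronal], [anterior], [distributed], [strident], [dorsal], [high], [back] change, so the minimal spreading node is Place at depth 2.
Process 2 alters [nasal]; the lowest dominating node is [nasal] (depth 4 from Root).
Depth 2 < depth 4; Process 1 involves the structurally higher constituent Place.

Process 1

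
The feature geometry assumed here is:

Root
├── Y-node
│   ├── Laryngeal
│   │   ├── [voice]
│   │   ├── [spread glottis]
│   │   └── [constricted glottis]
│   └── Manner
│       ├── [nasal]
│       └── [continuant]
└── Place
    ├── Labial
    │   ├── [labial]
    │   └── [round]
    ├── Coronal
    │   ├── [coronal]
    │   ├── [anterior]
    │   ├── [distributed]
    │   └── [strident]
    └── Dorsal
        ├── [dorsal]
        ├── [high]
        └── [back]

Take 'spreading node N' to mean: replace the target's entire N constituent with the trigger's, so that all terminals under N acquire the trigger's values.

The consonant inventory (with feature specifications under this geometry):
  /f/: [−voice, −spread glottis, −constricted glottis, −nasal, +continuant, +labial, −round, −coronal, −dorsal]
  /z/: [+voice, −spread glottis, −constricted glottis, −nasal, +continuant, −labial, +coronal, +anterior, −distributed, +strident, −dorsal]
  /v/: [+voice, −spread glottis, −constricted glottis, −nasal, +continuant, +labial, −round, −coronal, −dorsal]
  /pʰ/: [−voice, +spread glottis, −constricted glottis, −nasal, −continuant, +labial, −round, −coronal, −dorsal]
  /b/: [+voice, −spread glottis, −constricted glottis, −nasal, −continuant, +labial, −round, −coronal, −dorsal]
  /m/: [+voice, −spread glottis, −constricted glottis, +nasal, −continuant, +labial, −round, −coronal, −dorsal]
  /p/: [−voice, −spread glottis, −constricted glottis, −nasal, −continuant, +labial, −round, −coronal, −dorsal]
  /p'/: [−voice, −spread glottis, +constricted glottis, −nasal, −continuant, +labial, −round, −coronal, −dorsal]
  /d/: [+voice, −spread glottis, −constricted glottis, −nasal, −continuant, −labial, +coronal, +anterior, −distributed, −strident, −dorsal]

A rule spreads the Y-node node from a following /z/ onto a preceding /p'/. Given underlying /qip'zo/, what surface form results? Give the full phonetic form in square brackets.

[qivzo]

Terminals under Y-node in this geometry: [voice], [spread glottis], [constricted glottis], [nasal], [continuant].
After delinking /p'/'s Y-node and linking /z/'s, the affected terminals become [+voice], [−spread glottis], [−constricted glottis], [−nasal], [+continuant]; [labial], [round], [coronal], … (outside Y-node) are retained from /p'/.
The resulting bundle matches /v/ in the inventory; substituting it for /p'/ gives [qivzo].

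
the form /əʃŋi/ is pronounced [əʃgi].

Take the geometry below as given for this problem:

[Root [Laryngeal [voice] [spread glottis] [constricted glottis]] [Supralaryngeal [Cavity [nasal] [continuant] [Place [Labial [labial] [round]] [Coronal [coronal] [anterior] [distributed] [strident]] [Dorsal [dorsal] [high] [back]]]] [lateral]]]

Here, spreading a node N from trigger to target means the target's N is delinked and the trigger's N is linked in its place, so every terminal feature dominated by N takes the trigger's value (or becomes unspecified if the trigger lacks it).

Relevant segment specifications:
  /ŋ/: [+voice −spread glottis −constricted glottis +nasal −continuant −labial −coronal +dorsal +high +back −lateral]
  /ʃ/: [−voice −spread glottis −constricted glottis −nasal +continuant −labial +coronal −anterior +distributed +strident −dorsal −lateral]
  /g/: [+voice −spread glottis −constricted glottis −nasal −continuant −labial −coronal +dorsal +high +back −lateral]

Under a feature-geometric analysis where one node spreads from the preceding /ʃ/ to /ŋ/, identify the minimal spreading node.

Feature comparison: [nasal] differs between /ŋ/ and [g]; the remaining terminals match.
With a single altered terminal, the smallest constituent that could spread is that terminal — [nasal].
Had Cavity or a higher node spread, [coronal], [dorsal] would have taken /ʃ/'s values; they stay as in /ŋ/, confirming the spreading constituent is exactly [nasal].

[nasal]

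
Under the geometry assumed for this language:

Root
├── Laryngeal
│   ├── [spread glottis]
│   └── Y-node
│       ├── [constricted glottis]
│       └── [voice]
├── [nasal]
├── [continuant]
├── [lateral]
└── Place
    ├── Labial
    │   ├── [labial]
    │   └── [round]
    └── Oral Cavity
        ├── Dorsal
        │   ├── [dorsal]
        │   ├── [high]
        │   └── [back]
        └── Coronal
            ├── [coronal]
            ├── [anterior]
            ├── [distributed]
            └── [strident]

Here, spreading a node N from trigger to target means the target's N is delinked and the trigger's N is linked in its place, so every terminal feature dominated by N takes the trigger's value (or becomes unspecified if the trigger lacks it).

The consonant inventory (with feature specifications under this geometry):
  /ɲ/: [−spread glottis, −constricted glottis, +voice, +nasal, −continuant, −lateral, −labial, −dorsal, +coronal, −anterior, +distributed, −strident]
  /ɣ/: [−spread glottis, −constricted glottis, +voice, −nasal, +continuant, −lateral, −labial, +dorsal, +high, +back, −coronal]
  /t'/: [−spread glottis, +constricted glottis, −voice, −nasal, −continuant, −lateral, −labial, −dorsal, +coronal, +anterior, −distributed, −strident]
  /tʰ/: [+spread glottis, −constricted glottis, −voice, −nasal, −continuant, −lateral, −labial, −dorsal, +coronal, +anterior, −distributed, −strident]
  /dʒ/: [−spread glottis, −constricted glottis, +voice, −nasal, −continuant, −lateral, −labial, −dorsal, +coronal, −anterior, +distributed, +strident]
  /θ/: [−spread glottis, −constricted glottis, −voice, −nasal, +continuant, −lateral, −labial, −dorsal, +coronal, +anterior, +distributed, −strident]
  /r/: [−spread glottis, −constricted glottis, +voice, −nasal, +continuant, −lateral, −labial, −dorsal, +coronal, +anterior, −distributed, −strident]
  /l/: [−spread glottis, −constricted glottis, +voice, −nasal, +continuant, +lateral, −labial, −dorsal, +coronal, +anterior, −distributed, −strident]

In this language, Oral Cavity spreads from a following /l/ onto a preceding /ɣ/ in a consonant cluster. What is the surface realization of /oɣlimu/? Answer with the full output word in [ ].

Oral Cavity immediately or transitively dominates [dorsal], [high], [back], [coronal], [anterior], [distributed], [strident].
After delinking /ɣ/'s Oral Cavity and linking /l/'s, the affected terminals become [−dorsal], [+coronal], [+anterior], [−distributed], [−strident]; [spread glottis], [constricted glottis], [voice], … (outside Oral Cavity) are retained from /ɣ/.
The resulting bundle matches /r/ in the inventory; substituting it for /ɣ/ gives [orlimu].

[orlimu]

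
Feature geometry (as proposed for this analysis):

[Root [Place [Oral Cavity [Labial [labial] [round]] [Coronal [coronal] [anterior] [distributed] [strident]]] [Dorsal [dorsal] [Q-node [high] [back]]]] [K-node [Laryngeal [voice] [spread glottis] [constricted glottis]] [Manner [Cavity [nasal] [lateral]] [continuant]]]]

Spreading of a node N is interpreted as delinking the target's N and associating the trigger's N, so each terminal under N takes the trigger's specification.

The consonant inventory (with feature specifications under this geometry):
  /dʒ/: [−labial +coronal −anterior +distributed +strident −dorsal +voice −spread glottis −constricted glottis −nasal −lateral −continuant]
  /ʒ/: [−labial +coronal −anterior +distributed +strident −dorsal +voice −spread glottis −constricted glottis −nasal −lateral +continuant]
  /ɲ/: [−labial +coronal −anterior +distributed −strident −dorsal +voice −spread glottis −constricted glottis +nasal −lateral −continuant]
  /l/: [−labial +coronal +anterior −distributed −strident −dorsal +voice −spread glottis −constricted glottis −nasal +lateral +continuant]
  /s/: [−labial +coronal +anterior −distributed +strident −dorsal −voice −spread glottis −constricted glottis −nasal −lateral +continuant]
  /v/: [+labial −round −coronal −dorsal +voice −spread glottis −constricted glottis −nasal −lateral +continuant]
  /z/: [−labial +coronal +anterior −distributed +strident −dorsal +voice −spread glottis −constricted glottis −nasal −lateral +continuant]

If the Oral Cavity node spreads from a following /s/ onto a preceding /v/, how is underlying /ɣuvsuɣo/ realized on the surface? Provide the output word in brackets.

Oral Cavity immediately or transitively dominates [labial], [round], [coronal], [anterior], [distributed], [strident].
Spreading Oral Cavity from /s/ onto /v/ replaces those values with /s/'s: [−labial], [+coronal], [+anterior], [−distributed], [+strident]. Features outside Oral Cavity ([dorsal], [voice], [spread glottis], …) stay as in /v/.
Among the inventory, only /z/ has exactly this specification, giving the surface form [ɣuzsuɣo].

[ɣuzsuɣo]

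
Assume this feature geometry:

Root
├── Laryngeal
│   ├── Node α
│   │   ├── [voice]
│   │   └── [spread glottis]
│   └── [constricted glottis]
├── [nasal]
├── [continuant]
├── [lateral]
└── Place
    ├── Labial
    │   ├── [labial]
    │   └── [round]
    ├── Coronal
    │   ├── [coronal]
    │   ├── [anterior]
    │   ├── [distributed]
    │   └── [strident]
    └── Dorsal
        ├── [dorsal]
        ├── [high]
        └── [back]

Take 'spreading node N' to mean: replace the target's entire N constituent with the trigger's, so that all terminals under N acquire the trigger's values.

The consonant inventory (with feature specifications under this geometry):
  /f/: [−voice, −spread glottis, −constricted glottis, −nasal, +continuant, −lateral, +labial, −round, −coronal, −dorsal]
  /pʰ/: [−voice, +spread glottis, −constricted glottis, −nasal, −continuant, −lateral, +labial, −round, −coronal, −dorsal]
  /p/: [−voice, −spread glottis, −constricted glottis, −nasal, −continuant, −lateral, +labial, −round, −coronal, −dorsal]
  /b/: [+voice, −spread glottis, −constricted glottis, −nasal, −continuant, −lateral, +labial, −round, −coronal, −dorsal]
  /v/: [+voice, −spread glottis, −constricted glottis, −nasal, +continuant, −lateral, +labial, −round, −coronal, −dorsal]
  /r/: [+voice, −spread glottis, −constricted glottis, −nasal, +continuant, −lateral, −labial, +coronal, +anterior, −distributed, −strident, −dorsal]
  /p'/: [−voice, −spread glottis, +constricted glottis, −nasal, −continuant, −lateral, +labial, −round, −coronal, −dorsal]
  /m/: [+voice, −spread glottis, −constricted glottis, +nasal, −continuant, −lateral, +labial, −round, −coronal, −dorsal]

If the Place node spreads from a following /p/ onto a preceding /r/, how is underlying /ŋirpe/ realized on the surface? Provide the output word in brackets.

The Place node dominates the terminals [labial], [round], [coronal], [anterior], [distributed], [strident], [dorsal], [high], [back].
Spreading Place from /p/ onto /r/ replaces those values with /p/'s: [+labial], [−round], [−coronal], [−dorsal]. Features outside Place ([voice], [spread glottis], [constricted glottis], …) stay as in /r/.
Among the inventory, only /v/ has exactly this specification, giving the surface form [ŋivpe].

[ŋivpe]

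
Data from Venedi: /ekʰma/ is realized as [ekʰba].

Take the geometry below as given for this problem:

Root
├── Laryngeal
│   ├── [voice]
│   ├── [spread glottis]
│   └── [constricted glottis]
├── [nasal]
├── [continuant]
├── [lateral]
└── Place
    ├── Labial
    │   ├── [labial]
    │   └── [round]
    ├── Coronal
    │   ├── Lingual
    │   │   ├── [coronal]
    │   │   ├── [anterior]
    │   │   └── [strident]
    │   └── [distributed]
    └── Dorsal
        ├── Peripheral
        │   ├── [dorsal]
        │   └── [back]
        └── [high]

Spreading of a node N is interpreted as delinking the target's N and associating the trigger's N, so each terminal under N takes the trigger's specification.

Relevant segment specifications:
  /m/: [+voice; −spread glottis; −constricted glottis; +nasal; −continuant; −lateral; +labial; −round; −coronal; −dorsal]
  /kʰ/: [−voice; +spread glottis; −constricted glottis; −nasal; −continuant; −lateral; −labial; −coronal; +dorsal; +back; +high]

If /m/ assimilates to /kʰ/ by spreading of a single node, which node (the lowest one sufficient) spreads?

The alternation /m/ → [b] changes [nasal] and nothing else.
Since just one terminal is affected and it takes /kʰ/'s value, spreading the terminal [nasal] alone is sufficient and minimal.
Since [voice], [labial] are preserved even though /kʰ/ disagrees there, no node above [nasal] spread.

[nasal]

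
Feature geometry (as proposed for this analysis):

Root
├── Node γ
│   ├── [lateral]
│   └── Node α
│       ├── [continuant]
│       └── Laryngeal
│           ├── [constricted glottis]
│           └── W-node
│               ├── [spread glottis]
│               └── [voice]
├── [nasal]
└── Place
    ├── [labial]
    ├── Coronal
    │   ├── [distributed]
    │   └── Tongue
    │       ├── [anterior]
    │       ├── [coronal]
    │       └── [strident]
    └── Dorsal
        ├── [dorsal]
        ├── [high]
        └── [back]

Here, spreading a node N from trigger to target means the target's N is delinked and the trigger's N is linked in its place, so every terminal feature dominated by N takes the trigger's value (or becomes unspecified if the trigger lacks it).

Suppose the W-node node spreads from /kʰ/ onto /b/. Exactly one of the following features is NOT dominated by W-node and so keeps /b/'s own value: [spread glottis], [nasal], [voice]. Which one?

W-node dominates exactly [spread glottis], [voice].
[spread glottis], [voice] all lie under W-node, so they are overwritten when W-node spreads.
[nasal] is not within the W-node subtree (it hangs from Root), so /b/'s [nasal] value survives.

[nasal]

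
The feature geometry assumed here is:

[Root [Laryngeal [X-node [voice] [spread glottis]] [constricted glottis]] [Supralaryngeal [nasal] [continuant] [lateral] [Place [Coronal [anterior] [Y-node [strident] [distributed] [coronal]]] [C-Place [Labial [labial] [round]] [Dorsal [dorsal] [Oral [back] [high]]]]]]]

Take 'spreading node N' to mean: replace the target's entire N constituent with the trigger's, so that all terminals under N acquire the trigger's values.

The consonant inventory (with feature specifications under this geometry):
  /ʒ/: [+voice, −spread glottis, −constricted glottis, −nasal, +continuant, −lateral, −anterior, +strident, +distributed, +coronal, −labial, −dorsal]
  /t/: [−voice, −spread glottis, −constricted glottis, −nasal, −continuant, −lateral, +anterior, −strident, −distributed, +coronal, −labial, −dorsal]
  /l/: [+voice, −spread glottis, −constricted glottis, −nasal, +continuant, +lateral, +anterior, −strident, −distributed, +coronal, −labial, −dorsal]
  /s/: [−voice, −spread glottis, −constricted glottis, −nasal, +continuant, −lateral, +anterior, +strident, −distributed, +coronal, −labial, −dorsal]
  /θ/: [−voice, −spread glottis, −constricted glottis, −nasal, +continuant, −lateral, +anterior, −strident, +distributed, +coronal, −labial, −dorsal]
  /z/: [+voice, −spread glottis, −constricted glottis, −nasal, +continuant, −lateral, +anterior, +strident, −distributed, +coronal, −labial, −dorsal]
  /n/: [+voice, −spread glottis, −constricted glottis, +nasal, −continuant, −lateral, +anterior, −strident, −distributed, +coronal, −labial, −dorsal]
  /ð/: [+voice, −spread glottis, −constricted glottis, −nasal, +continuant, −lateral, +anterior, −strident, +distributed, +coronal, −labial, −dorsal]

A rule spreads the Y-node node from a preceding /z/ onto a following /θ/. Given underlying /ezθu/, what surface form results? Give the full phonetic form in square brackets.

The Y-node node dominates the terminals [strident], [distributed], [coronal].
After delinking /θ/'s Y-node and linking /z/'s, the affected terminals become [+strident], [−distributed], [+coronal]; [voice], [spread glottis], [constricted glottis], … (outside Y-node) are retained from /θ/.
Among the inventory, only /s/ has exactly this specification, giving the surface form [ezsu].

[ezsu]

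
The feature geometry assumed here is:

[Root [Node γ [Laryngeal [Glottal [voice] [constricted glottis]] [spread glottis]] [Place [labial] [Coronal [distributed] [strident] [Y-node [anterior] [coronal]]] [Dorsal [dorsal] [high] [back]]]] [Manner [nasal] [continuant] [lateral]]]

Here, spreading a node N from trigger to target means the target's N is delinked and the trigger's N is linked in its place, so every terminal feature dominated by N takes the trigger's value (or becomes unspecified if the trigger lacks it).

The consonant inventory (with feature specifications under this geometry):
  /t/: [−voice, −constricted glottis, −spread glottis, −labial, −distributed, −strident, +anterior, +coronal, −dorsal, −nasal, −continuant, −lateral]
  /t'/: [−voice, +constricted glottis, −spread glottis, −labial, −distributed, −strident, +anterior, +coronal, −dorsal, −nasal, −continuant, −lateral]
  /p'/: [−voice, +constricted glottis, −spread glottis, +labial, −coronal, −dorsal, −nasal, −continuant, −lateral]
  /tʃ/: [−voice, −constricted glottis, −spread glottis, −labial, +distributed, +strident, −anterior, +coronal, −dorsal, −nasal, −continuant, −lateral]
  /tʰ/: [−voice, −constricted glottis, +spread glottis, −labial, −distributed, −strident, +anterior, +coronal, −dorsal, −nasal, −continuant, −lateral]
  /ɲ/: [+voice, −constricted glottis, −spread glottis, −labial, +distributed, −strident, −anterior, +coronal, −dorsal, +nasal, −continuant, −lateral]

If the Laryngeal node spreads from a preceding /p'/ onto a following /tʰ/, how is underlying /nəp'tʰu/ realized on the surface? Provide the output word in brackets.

Terminals under Laryngeal in this geometry: [voice], [constricted glottis], [spread glottis].
After delinking /tʰ/'s Laryngeal and linking /p'/'s, the affected terminals become [−voice], [+constricted glottis], [−spread glottis]; [labial], [distributed], [strident], … (outside Laryngeal) are retained from /tʰ/.
Among the inventory, only /t'/ has exactly this specification, giving the surface form [nəp't'u].

[nəp't'u]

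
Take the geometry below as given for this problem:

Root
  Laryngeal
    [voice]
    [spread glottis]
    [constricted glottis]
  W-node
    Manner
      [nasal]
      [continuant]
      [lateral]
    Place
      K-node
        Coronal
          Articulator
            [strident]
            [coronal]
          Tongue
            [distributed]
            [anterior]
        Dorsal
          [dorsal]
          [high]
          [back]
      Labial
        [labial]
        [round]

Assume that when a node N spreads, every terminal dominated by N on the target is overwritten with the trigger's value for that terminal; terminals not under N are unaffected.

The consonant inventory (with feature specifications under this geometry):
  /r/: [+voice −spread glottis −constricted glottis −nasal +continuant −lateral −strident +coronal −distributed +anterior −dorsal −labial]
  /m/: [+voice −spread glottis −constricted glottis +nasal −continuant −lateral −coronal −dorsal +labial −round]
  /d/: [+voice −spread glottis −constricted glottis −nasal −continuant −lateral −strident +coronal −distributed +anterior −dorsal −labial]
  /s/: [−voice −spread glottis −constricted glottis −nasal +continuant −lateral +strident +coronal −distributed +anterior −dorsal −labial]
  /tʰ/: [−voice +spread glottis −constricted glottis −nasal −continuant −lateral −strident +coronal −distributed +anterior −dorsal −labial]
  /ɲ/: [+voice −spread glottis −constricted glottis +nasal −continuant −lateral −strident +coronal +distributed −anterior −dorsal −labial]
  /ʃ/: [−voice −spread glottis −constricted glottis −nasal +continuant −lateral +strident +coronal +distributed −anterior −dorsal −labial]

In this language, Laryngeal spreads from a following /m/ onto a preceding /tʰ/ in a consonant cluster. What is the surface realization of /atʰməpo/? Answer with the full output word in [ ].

[adməpo]

The Laryngeal node dominates the terminals [voice], [spread glottis], [constricted glottis].
Spreading Laryngeal from /m/ onto /tʰ/ replaces those values with /m/'s: [+voice], [−spread glottis], [−constricted glottis]. Features outside Laryngeal ([nasal], [continuant], [lateral], …) stay as in /tʰ/.
Among the inventory, only /d/ has exactly this specification, giving the surface form [adməpo].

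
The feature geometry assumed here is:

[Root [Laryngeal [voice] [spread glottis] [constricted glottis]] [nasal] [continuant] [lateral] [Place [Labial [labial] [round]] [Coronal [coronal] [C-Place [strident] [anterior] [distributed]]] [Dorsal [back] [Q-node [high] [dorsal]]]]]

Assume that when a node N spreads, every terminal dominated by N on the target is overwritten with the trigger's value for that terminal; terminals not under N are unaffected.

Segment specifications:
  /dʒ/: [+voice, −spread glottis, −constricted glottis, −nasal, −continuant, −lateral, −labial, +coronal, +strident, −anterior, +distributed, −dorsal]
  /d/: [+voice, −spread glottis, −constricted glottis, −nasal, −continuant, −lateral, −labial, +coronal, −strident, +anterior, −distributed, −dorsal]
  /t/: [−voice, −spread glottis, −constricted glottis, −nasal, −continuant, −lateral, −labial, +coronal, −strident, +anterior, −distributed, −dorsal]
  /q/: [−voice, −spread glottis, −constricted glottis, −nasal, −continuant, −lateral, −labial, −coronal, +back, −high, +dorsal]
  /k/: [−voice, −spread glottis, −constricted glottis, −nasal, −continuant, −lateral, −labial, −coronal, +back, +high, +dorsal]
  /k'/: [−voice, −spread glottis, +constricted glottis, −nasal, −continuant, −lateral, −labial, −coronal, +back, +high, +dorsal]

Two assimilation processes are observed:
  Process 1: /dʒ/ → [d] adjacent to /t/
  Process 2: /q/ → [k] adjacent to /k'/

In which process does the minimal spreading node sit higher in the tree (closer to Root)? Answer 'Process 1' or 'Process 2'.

Process 1

Process 1 alters [anterior], [distributed], [strident]; the lowest common ancestor is C-Place (depth 3 from Root).
Process 2 alters [high]; the lowest dominating node is [high] (depth 4 from Root).
Depth 3 < depth 4; Process 1 involves the structurally higher constituent C-Place.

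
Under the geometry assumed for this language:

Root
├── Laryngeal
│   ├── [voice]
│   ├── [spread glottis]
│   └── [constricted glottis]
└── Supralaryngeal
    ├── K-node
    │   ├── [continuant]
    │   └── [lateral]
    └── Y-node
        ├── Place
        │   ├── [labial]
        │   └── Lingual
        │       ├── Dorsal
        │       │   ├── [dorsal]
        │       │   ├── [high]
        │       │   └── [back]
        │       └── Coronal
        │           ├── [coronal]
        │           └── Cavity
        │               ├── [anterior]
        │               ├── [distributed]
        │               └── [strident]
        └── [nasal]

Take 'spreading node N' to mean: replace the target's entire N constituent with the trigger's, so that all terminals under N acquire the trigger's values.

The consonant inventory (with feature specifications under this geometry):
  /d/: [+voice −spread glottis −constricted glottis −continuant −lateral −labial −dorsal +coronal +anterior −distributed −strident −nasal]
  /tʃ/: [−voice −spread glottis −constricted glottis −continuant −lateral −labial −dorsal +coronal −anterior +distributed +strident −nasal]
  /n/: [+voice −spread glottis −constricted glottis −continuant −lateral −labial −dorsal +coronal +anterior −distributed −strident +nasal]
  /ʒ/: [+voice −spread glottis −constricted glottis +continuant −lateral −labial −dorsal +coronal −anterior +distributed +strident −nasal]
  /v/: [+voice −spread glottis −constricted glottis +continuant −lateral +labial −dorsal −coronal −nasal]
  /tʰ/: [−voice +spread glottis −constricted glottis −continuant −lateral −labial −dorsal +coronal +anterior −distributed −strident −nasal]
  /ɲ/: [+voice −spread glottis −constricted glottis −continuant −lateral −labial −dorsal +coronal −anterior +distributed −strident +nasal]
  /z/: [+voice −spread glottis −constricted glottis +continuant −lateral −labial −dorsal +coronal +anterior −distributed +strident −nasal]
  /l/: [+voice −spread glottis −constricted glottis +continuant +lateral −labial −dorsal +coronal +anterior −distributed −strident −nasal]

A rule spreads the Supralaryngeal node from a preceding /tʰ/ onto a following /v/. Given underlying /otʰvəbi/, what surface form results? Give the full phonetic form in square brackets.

Terminals under Supralaryngeal in this geometry: [continuant], [lateral], [labial], [dorsal], [high], [back], [coronal], [anterior], [distributed], [strident], [nasal].
Spreading Supralaryngeal from /tʰ/ onto /v/ replaces those values with /tʰ/'s: [−continuant], [−lateral], [−labial], [−dorsal], [+coronal], [+anterior], [−distributed], [−strident], [−nasal]. Features outside Supralaryngeal ([voice], [spread glottis], [constricted glottis]) stay as in /v/.
The resulting bundle matches /d/ in the inventory; substituting it for /v/ gives [otʰdəbi].

[otʰdəbi]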